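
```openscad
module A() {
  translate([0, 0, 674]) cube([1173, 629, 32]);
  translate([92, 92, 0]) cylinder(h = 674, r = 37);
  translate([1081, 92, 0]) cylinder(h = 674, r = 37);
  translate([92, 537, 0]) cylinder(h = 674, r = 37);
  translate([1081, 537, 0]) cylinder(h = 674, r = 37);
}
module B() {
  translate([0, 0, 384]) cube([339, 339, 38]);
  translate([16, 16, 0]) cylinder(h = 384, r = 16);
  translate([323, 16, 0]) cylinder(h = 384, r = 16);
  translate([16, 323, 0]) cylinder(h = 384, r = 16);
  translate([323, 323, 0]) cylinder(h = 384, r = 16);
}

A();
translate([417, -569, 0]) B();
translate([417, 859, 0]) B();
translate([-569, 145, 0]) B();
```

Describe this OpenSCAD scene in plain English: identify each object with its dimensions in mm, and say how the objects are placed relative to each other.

A is a table: top 1173 mm (x) × 629 mm (y), 32 mm thick, upper face at z = 706 mm, on four round legs of 74 mm diameter, each leg's bounding box inset 55 mm from the nearest pair of top edges, running from z = 0 to the bottom of the top.

B is a four-legged stool. The seat is 339×339 mm, 38 mm thick, top at z = 422 mm. It stands on four round legs, each 32 mm in diameter, from z = 0 to the seat underside, each leg's axis is inset half a diameter from the nearest pair of seat edges (so the leg's bounding box is flush with the corner).

Three stools sit around the table at the −y, +y, −x sides.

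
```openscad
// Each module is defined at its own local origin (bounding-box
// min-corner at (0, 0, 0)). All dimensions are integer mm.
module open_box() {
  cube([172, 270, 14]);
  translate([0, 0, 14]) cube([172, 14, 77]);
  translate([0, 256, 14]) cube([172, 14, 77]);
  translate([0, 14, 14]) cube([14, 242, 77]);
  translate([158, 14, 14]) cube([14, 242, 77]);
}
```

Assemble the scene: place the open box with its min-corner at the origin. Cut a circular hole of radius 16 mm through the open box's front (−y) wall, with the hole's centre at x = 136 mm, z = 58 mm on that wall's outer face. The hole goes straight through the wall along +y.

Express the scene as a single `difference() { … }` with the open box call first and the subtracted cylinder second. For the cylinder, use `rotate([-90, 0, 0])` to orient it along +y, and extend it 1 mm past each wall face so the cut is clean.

difference() {
  open_box();
  translate([136, -1, 58]) rotate([-90, 0, 0]) cylinder(h = 16, r = 16);
}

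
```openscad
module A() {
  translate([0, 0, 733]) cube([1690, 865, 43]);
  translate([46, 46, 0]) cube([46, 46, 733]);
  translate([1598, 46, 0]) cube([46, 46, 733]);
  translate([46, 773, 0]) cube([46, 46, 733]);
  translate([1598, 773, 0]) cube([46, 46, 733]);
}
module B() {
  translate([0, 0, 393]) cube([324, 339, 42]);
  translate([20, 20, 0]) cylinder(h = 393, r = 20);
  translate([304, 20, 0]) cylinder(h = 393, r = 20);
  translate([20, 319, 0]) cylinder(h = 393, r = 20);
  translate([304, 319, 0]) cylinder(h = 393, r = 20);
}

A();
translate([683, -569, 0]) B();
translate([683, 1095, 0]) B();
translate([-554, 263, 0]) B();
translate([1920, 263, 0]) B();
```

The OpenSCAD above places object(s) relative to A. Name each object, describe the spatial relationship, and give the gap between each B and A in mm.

Each stool's nearest face is 230 mm from the table's bounding box.

A is a table. B is a stool. Four stools sit around the table at the −y, +y, −x, +x sides. The gap between each stool and the table is 230 mm.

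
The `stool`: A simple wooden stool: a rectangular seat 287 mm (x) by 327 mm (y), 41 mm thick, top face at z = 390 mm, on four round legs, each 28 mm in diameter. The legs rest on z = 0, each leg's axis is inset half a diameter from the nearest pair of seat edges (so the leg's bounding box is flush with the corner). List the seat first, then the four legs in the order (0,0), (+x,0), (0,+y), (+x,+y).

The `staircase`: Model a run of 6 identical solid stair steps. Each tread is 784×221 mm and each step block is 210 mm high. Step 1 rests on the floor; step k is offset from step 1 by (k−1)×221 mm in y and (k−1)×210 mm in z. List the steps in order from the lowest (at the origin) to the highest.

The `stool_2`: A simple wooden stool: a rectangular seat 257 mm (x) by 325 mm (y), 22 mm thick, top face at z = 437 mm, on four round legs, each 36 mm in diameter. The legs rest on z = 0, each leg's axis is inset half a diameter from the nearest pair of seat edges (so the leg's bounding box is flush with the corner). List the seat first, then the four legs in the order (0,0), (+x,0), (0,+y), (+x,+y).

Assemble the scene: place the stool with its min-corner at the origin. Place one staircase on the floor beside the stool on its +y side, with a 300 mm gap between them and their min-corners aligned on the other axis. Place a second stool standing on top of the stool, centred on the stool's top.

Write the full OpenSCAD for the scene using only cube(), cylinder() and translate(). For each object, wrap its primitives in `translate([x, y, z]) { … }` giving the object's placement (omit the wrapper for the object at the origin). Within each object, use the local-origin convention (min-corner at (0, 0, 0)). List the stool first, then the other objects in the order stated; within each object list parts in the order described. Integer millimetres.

translate([0, 0, 349]) cube([287, 327, 41]);
translate([14, 14, 0]) cylinder(h = 349, r = 14);
translate([273, 14, 0]) cylinder(h = 349, r = 14);
translate([14, 313, 0]) cylinder(h = 349, r = 14);
translate([273, 313, 0]) cylinder(h = 349, r = 14);
translate([0, 627, 0]) {
  cube([784, 221, 210]);
  translate([0, 221, 210]) cube([784, 221, 210]);
  translate([0, 442, 420]) cube([784, 221, 210]);
  translate([0, 663, 630]) cube([784, 221, 210]);
  translate([0, 884, 840]) cube([784, 221, 210]);
  translate([0, 1105, 1050]) cube([784, 221, 210]);
}
translate([15, 1, 390]) {
  translate([0, 0, 415]) cube([257, 325, 22]);
  translate([18, 18, 0]) cylinder(h = 415, r = 18);
  translate([239, 18, 0]) cylinder(h = 415, r = 18);
  translate([18, 307, 0]) cylinder(h = 415, r = 18);
  translate([239, 307, 0]) cylinder(h = 415, r = 18);
}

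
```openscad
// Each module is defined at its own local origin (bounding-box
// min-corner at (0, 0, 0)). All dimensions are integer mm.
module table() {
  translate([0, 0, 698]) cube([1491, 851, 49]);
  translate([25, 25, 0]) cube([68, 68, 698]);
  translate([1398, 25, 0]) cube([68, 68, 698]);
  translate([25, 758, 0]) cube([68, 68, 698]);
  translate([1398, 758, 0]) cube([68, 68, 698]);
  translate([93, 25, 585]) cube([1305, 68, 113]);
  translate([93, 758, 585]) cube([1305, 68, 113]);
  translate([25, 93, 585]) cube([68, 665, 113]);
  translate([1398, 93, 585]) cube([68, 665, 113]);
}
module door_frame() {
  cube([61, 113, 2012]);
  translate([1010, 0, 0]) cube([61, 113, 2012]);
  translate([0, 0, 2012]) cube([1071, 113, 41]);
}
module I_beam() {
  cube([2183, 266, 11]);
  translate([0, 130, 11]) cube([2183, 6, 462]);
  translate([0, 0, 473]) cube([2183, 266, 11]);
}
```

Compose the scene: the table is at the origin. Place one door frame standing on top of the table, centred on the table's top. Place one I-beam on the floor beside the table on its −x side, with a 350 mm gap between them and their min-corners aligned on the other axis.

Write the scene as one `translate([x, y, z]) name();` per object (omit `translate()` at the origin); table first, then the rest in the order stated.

table();
translate([210, 369, 747]) door_frame();
translate([-2533, 0, 0]) I_beam();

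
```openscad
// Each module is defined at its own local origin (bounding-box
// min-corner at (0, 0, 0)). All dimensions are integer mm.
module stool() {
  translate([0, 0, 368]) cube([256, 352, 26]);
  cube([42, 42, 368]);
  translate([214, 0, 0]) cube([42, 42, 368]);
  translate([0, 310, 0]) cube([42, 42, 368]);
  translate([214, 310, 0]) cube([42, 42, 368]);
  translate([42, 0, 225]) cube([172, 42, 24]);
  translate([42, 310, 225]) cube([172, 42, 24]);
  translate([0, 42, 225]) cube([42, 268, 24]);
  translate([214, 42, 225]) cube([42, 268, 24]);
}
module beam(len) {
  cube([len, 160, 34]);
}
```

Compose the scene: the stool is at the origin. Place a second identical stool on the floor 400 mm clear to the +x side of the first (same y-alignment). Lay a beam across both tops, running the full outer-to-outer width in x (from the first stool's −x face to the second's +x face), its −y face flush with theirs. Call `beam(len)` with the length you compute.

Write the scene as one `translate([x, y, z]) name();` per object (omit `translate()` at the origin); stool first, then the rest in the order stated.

stool();
translate([656, 0, 0]) stool();
translate([0, 0, 394]) beam(912);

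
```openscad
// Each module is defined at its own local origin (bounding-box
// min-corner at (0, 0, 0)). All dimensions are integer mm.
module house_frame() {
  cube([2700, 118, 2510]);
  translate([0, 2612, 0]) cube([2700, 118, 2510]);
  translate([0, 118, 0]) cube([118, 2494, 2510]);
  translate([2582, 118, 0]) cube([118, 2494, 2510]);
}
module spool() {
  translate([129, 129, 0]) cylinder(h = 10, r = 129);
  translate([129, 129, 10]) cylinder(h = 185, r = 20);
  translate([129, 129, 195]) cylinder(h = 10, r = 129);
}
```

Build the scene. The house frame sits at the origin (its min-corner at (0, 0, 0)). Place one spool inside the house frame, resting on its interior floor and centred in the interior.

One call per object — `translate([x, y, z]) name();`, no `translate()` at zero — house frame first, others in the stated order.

house_frame();
translate([1221, 1236, 0]) spool();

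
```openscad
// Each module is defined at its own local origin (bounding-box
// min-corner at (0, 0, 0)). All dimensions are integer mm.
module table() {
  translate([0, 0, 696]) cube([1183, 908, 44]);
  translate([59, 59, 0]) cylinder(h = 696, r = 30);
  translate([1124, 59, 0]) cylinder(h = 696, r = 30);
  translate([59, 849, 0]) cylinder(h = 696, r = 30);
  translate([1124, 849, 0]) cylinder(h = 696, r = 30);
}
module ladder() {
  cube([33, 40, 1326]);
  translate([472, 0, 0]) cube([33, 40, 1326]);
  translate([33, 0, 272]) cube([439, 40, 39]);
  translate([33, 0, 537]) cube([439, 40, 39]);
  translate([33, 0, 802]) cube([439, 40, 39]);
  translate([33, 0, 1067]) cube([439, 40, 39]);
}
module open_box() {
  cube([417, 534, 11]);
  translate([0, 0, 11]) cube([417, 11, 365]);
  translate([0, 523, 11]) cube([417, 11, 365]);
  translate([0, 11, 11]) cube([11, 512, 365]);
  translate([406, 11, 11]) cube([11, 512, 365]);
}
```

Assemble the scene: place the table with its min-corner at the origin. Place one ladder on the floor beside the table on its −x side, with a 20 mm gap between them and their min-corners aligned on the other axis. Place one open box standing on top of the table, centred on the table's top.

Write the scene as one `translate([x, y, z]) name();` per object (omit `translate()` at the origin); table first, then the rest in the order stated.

table();
translate([-525, 0, 0]) ladder();
translate([383, 187, 740]) open_box();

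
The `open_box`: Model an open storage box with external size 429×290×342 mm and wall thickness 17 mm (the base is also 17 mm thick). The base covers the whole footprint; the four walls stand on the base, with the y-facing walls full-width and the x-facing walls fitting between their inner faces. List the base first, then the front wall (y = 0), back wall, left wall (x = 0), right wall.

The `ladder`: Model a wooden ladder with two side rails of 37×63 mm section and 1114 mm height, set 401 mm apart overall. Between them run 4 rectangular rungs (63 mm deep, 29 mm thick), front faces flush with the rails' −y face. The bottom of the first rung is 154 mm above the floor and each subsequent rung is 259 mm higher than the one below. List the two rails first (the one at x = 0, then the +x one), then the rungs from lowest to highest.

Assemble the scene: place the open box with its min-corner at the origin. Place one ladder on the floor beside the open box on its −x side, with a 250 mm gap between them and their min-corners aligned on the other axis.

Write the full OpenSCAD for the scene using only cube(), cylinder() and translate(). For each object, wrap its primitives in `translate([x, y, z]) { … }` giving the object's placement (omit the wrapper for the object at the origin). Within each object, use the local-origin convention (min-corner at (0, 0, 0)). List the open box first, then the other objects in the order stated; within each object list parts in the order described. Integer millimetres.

cube([429, 290, 17]);
translate([0, 0, 17]) cube([429, 17, 325]);
translate([0, 273, 17]) cube([429, 17, 325]);
translate([0, 17, 17]) cube([17, 256, 325]);
translate([412, 17, 17]) cube([17, 256, 325]);
translate([-651, 0, 0]) {
  cube([37, 63, 1114]);
  translate([364, 0, 0]) cube([37, 63, 1114]);
  translate([37, 0, 154]) cube([327, 63, 29]);
  translate([37, 0, 413]) cube([327, 63, 29]);
  translate([37, 0, 672]) cube([327, 63, 29]);
  translate([37, 0, 931]) cube([327, 63, 29]);
}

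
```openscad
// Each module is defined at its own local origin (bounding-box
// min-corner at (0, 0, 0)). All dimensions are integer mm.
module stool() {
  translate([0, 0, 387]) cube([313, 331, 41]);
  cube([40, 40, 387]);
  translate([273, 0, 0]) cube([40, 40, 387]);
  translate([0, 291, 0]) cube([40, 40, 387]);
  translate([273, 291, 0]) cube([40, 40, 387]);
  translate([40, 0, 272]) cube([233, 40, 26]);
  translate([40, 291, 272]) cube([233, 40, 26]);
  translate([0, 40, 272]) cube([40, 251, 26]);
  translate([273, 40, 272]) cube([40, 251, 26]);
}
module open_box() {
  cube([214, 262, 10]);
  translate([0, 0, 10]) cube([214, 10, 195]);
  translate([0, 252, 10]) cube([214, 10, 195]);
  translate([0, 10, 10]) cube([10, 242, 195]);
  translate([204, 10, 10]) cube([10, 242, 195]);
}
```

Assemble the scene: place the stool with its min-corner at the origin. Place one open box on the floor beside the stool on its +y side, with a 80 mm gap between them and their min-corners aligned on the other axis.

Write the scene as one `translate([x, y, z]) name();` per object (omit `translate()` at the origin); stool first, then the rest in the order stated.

stool();
translate([0, 411, 0]) open_box();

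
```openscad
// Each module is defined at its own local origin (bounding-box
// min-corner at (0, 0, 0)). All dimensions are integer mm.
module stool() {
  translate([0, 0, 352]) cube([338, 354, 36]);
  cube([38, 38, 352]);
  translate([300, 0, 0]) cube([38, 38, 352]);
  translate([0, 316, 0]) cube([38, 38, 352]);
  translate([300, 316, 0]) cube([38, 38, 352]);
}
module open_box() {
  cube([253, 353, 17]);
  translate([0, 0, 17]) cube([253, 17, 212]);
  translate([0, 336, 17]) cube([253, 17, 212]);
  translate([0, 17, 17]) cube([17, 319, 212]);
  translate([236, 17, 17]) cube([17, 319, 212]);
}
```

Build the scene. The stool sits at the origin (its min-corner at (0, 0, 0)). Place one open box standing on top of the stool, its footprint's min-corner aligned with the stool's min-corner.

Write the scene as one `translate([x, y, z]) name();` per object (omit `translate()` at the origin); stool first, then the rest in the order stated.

stool();
translate([0, 0, 388]) open_box();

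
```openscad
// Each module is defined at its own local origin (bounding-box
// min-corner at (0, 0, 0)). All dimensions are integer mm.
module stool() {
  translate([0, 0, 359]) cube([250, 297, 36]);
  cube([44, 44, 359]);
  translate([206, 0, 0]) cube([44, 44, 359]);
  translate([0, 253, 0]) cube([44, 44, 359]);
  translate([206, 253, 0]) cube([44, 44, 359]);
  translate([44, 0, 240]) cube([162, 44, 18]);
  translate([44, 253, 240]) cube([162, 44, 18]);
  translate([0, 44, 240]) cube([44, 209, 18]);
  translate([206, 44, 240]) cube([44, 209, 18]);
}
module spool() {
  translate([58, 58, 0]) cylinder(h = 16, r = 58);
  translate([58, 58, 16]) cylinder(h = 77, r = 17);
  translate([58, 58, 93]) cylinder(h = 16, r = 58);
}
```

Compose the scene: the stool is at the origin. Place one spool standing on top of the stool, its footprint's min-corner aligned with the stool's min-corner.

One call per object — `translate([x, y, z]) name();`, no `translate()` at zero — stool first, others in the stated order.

stool();
translate([0, 0, 395]) spool();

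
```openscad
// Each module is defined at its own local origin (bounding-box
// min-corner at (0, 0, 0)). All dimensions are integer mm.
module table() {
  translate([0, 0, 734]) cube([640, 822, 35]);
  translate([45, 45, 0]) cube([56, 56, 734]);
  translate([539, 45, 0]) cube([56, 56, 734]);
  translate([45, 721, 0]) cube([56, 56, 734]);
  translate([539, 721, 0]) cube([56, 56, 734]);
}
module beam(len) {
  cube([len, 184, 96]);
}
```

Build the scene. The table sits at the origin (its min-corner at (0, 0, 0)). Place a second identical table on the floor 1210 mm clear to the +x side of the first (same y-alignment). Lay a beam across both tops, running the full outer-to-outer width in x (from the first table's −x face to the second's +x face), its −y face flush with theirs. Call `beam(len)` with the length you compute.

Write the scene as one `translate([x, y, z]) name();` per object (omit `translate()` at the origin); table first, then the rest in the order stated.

table();
translate([1850, 0, 0]) table();
translate([0, 0, 769]) beam(2490);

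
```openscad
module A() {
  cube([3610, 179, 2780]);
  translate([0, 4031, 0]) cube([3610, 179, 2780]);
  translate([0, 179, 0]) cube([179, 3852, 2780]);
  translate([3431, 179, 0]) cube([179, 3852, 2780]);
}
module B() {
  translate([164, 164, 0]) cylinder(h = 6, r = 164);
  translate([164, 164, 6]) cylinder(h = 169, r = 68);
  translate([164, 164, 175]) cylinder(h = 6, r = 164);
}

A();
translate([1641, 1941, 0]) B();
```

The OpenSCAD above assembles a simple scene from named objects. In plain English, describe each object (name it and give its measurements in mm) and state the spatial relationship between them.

A is a box-shaped house frame (walls only): outside footprint 3610×4210 mm, wall height 2780 mm, wall thickness 179 mm. The two y-facing walls run the full x-width; the two x-facing walls fit between the inner faces of the y-facing walls.

B is a spool: two coaxial disc flanges of radius 164 mm and thickness 6 mm, joined by a core cylinder of radius 68 mm and height 169 mm. The lower flange rests on z = 0 and the three cylinders share a vertical axis.

The spool sits inside the house frame, centred.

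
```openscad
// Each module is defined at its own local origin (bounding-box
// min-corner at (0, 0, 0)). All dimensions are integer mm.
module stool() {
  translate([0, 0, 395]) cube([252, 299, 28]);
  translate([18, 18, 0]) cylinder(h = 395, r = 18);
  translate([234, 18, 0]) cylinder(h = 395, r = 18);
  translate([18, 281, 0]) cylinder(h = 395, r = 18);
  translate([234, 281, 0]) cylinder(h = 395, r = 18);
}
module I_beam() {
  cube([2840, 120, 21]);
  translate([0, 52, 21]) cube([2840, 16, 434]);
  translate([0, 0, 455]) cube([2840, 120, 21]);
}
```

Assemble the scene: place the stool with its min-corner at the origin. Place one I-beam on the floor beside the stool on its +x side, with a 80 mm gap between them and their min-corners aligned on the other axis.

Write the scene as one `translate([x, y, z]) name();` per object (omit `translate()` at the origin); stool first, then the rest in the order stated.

stool();
translate([332, 0, 0]) I_beam();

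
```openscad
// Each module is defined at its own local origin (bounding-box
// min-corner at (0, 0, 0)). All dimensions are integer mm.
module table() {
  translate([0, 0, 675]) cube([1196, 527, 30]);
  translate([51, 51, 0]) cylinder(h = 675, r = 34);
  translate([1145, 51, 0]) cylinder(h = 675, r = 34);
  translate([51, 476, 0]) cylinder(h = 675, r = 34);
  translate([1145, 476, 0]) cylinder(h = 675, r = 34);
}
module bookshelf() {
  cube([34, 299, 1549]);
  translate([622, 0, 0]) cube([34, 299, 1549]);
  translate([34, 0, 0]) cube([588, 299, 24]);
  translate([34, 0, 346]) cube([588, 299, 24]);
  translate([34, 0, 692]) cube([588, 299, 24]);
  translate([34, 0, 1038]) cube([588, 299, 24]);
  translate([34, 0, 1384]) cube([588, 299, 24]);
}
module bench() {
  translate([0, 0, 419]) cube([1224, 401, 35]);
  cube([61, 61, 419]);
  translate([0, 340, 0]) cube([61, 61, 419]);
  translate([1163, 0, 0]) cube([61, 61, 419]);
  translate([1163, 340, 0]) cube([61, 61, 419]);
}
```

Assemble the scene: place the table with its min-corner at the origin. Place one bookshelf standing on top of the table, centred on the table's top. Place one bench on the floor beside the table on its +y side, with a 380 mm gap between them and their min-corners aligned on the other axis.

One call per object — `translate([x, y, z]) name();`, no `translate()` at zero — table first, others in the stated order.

table();
translate([270, 114, 705]) bookshelf();
translate([0, 907, 0]) bench();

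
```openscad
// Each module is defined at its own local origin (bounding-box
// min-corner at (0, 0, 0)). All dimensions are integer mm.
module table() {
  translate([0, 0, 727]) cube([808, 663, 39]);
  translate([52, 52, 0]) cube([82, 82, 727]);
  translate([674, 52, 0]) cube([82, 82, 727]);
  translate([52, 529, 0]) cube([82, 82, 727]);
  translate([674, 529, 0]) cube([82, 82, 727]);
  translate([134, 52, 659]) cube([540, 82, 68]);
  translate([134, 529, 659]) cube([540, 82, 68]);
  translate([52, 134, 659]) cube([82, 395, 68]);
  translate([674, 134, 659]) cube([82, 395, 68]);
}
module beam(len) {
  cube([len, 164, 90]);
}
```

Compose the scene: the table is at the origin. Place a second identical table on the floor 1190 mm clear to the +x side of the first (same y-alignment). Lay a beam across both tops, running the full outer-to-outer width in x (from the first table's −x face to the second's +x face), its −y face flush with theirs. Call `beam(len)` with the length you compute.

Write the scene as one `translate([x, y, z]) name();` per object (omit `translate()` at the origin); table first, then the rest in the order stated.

table();
translate([1998, 0, 0]) table();
translate([0, 0, 766]) beam(2806);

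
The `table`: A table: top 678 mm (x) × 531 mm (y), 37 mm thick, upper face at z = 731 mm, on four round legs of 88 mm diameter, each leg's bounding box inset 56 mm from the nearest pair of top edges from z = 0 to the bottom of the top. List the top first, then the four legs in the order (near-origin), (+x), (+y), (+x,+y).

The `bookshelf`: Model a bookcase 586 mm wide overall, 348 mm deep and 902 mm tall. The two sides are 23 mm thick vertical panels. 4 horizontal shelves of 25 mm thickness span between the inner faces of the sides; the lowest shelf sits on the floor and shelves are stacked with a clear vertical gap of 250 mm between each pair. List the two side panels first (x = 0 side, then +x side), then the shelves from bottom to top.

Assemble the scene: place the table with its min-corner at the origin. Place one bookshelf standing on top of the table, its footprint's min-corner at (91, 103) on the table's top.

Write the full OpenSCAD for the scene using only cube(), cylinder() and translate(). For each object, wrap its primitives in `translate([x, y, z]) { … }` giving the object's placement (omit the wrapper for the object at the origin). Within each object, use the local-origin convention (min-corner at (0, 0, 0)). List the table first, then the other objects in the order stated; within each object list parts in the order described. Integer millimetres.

translate([0, 0, 694]) cube([678, 531, 37]);
translate([100, 100, 0]) cylinder(h = 694, r = 44);
translate([578, 100, 0]) cylinder(h = 694, r = 44);
translate([100, 431, 0]) cylinder(h = 694, r = 44);
translate([578, 431, 0]) cylinder(h = 694, r = 44);
translate([91, 103, 731]) {
  cube([23, 348, 902]);
  translate([563, 0, 0]) cube([23, 348, 902]);
  translate([23, 0, 0]) cube([540, 348, 25]);
  translate([23, 0, 275]) cube([540, 348, 25]);
  translate([23, 0, 550]) cube([540, 348, 25]);
  translate([23, 0, 825]) cube([540, 348, 25]);
}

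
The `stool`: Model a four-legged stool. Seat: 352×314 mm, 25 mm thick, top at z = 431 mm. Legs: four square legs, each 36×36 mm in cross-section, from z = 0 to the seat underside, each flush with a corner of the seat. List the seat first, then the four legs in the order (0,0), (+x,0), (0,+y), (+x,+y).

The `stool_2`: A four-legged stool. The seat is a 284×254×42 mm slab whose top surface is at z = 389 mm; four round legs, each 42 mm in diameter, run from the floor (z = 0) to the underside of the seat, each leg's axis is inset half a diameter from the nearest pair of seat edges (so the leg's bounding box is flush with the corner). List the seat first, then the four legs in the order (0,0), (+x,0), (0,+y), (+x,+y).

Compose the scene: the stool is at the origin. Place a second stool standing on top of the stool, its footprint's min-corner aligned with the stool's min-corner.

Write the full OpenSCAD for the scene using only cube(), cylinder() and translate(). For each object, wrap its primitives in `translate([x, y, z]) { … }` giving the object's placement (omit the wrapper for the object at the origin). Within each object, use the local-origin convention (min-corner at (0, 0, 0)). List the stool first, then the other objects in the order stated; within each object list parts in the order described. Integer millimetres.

translate([0, 0, 406]) cube([352, 314, 25]);
cube([36, 36, 406]);
translate([316, 0, 0]) cube([36, 36, 406]);
translate([0, 278, 0]) cube([36, 36, 406]);
translate([316, 278, 0]) cube([36, 36, 406]);
translate([0, 0, 431]) {
  translate([0, 0, 347]) cube([284, 254, 42]);
  translate([21, 21, 0]) cylinder(h = 347, r = 21);
  translate([263, 21, 0]) cylinder(h = 347, r = 21);
  translate([21, 233, 0]) cylinder(h = 347, r = 21);
  translate([263, 233, 0]) cylinder(h = 347, r = 21);
}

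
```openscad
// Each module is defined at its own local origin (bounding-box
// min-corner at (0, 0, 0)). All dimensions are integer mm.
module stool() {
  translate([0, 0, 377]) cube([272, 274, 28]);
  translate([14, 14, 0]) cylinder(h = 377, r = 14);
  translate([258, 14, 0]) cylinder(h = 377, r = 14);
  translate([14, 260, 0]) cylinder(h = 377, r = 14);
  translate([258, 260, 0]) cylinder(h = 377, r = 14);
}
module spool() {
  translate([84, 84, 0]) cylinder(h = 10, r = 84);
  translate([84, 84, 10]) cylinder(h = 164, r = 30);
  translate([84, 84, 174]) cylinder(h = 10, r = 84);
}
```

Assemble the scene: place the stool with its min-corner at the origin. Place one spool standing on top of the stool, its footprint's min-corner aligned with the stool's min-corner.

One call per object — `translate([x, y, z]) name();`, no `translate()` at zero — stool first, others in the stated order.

stool();
translate([0, 0, 405]) spool();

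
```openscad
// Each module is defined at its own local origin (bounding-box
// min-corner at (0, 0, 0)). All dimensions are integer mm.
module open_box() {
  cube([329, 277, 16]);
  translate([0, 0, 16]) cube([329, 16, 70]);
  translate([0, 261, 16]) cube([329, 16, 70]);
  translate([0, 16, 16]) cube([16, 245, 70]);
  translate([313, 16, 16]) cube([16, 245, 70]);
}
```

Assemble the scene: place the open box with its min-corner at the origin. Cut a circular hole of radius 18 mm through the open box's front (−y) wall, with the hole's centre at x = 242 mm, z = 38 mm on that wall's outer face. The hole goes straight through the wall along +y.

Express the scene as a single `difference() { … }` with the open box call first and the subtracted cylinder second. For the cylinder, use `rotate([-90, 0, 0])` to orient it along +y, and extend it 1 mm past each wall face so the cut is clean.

difference() {
  open_box();
  translate([242, -1, 38]) rotate([-90, 0, 0]) cylinder(h = 18, r = 18);
}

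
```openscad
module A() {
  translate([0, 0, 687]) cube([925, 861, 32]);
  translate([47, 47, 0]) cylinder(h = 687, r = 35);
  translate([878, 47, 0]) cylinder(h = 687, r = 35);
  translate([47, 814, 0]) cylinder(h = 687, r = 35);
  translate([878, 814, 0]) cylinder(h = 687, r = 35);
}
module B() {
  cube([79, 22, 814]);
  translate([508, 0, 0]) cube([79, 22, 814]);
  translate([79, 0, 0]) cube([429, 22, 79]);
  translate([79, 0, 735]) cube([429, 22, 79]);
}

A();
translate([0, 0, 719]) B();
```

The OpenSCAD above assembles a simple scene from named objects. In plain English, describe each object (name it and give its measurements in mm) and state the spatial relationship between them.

A is a table with a 925×861 mm rectangular top, 32 mm thick, top surface at z = 719 mm, supported by four round legs of 70 mm diameter, each leg's bounding box inset 12 mm from the nearest pair of top edges, running from the floor.

B is a picture frame with a 429×656 mm rectangular opening (x by z) and a uniform 79 mm border on every side. Frame depth is 22 mm along y. It is built from two vertical stiles running the full outside height and two horizontal rails spanning the gap between the stiles.

The picture frame is on top of the table.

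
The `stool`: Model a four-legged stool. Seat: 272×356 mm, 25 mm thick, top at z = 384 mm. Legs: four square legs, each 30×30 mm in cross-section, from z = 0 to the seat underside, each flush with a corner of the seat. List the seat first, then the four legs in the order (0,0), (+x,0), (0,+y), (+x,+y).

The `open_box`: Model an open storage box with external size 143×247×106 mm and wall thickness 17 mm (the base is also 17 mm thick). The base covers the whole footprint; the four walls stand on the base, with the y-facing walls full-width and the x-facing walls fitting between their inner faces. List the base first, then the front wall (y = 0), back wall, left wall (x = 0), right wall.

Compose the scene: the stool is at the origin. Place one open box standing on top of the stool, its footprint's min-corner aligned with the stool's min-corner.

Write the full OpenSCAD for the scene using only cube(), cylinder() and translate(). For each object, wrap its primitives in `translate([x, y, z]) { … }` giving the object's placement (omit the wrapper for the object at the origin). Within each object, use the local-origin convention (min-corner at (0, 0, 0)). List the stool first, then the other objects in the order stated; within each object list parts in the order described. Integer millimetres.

translate([0, 0, 359]) cube([272, 356, 25]);
cube([30, 30, 359]);
translate([242, 0, 0]) cube([30, 30, 359]);
translate([0, 326, 0]) cube([30, 30, 359]);
translate([242, 326, 0]) cube([30, 30, 359]);
translate([0, 0, 384]) {
  cube([143, 247, 17]);
  translate([0, 0, 17]) cube([143, 17, 89]);
  translate([0, 230, 17]) cube([143, 17, 89]);
  translate([0, 17, 17]) cube([17, 213, 89]);
  translate([126, 17, 17]) cube([17, 213, 89]);
}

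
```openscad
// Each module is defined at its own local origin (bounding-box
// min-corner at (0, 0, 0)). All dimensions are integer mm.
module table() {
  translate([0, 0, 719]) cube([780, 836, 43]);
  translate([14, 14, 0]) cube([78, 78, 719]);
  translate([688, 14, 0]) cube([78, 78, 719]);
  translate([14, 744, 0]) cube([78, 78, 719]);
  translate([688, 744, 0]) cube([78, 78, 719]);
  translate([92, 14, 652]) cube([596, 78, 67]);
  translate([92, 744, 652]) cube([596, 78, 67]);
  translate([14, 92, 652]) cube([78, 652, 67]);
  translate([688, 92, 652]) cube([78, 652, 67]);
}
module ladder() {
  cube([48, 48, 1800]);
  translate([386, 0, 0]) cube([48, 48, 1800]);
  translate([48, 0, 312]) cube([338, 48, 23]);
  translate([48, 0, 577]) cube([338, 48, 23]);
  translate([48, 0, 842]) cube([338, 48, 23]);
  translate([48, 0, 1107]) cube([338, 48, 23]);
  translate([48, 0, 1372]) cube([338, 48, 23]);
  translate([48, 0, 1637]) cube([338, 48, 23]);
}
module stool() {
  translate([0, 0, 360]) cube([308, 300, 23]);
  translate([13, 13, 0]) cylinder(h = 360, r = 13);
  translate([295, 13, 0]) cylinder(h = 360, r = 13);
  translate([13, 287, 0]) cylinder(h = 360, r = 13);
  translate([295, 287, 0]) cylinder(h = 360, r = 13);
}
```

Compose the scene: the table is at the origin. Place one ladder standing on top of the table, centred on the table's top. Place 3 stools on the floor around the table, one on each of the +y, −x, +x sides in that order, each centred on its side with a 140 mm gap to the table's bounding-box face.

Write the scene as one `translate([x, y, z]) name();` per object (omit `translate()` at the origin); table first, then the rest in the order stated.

table();
translate([173, 394, 762]) ladder();
translate([236, 976, 0]) stool();
translate([-448, 268, 0]) stool();
translate([920, 268, 0]) stool();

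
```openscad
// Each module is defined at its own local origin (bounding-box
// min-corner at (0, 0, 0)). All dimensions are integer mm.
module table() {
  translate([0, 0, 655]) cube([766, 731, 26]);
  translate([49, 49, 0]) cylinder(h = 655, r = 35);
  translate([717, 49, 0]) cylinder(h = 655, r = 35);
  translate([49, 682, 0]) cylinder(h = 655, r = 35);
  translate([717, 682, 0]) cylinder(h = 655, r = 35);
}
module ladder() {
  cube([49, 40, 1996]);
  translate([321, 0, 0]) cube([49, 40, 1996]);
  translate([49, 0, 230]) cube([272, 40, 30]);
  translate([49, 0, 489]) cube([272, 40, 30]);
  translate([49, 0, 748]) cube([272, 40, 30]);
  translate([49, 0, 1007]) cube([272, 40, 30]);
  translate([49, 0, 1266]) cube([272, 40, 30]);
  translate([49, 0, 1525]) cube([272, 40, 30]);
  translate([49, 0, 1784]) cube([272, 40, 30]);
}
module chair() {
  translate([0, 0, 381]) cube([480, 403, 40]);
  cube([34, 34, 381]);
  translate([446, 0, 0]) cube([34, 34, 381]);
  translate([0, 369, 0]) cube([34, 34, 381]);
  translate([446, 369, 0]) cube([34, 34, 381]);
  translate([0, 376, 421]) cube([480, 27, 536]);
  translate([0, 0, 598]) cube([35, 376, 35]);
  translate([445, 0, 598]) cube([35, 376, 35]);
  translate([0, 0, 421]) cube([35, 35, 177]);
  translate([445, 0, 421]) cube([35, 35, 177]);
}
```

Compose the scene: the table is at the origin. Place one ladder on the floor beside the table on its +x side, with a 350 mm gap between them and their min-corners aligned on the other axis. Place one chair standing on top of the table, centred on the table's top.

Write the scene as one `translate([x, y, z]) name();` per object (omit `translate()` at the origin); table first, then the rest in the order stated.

table();
translate([1116, 0, 0]) ladder();
translate([143, 164, 681]) chair();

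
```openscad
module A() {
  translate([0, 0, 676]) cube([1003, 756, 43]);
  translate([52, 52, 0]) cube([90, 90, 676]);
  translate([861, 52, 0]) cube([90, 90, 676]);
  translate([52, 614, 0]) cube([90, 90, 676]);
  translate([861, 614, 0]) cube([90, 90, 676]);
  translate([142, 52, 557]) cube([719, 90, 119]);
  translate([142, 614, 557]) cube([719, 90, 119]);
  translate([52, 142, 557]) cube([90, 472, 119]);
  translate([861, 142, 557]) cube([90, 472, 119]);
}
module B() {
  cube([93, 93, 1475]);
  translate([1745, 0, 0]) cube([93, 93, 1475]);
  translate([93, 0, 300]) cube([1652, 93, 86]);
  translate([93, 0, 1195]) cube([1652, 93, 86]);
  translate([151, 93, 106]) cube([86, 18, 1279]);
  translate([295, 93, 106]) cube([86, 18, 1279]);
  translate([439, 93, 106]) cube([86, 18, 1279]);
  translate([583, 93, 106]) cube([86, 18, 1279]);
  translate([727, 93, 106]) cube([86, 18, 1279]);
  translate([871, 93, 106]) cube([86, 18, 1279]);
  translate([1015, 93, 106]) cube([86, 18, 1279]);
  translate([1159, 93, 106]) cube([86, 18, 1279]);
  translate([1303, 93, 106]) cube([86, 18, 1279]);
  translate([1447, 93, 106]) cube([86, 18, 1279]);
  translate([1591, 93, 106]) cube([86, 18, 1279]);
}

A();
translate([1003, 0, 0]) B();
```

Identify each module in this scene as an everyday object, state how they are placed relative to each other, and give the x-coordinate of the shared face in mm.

The table's +x face and the fence section's −x face are both at x = 1003 mm.

A is a table. B is a fence section. The fence section is against the table's +x side, with their −y faces flush. The x-coordinate of the shared face is 1003 mm.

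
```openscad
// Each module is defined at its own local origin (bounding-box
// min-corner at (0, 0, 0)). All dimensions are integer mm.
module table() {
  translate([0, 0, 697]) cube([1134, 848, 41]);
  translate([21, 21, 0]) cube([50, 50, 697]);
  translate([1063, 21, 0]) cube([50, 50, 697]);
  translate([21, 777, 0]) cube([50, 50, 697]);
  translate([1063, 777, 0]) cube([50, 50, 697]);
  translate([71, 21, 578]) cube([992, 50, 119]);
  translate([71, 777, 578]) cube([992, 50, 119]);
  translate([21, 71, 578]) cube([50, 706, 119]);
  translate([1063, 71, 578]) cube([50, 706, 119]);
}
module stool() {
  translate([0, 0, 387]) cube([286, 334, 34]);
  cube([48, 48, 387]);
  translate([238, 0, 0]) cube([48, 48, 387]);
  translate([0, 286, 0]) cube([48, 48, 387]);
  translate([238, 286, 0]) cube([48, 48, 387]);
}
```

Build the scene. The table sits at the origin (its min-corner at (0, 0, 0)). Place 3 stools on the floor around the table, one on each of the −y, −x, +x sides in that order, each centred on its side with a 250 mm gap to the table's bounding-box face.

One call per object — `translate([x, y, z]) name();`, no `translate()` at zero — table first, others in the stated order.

table();
translate([424, -584, 0]) stool();
translate([-536, 257, 0]) stool();
translate([1384, 257, 0]) stool();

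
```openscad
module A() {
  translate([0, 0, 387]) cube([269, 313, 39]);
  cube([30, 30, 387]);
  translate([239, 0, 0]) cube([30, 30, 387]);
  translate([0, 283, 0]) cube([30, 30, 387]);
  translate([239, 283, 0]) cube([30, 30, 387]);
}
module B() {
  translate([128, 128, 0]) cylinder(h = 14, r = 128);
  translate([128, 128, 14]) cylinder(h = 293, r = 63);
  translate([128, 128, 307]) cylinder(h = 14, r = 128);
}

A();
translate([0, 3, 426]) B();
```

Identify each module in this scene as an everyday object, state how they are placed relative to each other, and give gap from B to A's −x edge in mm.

The spool's min-x is at 0; the stool's min-x is 0; gap = 0 mm.

A is a stool. B is a spool. The spool is on top of the stool. The gap from the spool to the stool's −x edge is 0 mm.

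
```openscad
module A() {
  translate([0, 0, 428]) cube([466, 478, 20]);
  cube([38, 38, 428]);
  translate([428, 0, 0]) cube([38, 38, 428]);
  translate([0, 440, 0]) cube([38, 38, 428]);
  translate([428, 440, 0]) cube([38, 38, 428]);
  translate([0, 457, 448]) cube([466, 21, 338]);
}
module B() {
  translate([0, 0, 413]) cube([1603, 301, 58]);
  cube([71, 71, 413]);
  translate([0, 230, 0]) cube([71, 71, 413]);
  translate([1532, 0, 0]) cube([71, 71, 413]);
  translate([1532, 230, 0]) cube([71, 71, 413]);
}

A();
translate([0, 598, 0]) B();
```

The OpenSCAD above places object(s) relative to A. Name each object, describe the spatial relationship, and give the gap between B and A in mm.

The bench's nearest face is 120 mm from the chair's +y face.

A is a chair. B is a bench. The bench is on the floor beside the chair on its +y side. The gap between the bench and the chair is 120 mm.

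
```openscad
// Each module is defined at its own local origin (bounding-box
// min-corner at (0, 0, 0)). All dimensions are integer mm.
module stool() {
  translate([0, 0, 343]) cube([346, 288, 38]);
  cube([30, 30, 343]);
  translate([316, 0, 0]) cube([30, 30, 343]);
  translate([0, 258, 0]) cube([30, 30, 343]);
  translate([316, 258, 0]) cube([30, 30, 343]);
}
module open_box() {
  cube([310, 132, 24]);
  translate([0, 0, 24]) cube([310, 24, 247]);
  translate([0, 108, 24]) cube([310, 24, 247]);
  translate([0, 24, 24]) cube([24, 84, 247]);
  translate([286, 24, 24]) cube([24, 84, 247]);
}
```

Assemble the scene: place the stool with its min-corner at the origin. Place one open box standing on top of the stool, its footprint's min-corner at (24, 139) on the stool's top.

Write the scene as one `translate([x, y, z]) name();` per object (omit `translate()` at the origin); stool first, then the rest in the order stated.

stool();
translate([24, 139, 381]) open_box();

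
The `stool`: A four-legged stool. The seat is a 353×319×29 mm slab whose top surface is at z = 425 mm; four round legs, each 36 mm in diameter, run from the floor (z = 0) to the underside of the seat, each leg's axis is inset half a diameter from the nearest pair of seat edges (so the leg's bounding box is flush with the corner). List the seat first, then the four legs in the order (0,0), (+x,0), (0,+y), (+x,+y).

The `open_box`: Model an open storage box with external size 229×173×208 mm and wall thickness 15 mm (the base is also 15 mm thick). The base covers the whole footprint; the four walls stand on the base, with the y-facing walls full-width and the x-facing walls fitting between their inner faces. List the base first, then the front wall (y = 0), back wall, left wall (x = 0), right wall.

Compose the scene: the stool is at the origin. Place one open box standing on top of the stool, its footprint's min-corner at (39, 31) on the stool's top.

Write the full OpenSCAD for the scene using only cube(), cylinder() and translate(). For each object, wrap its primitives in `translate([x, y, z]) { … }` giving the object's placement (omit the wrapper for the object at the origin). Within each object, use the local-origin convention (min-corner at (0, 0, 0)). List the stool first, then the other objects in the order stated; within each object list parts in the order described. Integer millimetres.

translate([0, 0, 396]) cube([353, 319, 29]);
translate([18, 18, 0]) cylinder(h = 396, r = 18);
translate([335, 18, 0]) cylinder(h = 396, r = 18);
translate([18, 301, 0]) cylinder(h = 396, r = 18);
translate([335, 301, 0]) cylinder(h = 396, r = 18);
translate([39, 31, 425]) {
  cube([229, 173, 15]);
  translate([0, 0, 15]) cube([229, 15, 193]);
  translate([0, 158, 15]) cube([229, 15, 193]);
  translate([0, 15, 15]) cube([15, 143, 193]);
  translate([214, 15, 15]) cube([15, 143, 193]);
}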